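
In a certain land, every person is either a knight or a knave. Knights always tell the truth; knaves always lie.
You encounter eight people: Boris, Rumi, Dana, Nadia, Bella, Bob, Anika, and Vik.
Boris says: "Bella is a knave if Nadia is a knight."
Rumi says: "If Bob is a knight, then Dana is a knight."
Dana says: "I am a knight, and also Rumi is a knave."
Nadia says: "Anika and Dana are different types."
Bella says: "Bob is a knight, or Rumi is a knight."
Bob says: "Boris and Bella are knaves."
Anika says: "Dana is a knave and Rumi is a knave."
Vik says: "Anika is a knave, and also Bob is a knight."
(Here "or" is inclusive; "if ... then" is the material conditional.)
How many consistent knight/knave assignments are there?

Consistent assignments:
  Boris=knight, Rumi=knight, Dana=knave, Nadia=knave, Bella=knight, Bob=knave, Anika=knave, Vik=knave

1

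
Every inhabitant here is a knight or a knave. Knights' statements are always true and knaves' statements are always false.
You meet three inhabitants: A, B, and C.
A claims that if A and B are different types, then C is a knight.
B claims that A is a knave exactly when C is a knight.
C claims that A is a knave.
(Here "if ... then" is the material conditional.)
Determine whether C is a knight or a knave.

C is a knave.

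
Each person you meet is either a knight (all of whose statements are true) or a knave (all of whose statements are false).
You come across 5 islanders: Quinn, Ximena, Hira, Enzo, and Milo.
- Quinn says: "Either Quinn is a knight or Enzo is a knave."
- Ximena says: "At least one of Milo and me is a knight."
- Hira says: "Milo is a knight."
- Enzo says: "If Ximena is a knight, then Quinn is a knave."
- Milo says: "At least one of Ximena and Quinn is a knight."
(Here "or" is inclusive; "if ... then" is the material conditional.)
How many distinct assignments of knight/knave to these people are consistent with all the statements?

3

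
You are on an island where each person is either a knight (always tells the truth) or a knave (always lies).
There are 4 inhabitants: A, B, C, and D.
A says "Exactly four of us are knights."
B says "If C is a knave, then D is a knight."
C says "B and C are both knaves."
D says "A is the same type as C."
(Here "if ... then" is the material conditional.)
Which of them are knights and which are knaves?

A is a knave, B is a knight, C is a knave, and D is a knight.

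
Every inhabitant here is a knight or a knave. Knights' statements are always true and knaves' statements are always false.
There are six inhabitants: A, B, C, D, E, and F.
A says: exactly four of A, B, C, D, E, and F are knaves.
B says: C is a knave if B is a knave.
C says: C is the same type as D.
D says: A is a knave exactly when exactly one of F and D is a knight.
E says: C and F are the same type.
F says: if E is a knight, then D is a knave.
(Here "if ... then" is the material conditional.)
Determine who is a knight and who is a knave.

A (knave): "exactly four of A, B, C, D, E, and F are knaves" — False. ✓
B is a knight; "C is a knave if B is a knave" is True, as required.
C is a knave, so "C is the same type as D" must be False — and it is.
D is a knight; "A is a knave exactly when exactly one of F and D is a knight" is True, as required.
E is a knight, so "C and F are the same type" must be True — and it is.
F (knave): "if E is a knight, then D is a knave" — False. ✓

Knights: B, D, and E. Knaves: A, C, and F.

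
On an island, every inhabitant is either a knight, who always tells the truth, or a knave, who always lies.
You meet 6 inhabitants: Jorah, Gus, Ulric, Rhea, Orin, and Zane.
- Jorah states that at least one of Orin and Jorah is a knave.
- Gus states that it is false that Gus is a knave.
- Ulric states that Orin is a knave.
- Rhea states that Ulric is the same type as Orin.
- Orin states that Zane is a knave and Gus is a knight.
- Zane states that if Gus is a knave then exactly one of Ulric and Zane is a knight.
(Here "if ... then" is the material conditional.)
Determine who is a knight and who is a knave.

Jorah is a knight; "at least one of Orin and Jorah is a knave" is true, as required.
As a knight, Gus's statement "it is false that Gus is a knave" should be true; it is.
Ulric is a knight, and the claim "Orin is a knave" is indeed true.
Rhea is a knave; "Ulric is the same type as Orin" is false, as required.
Orin (knave): "Zane is a knave and Gus is a knight" — false. ✓
Zane is a knight, so "if Gus is a knave then exactly one of Ulric and Zane is a knight" must be true — and it is.

Jorah is a knight, Gus is a knight, Ulric is a knight, Rhea is a knave, Orin is a knave, and Zane is a knight.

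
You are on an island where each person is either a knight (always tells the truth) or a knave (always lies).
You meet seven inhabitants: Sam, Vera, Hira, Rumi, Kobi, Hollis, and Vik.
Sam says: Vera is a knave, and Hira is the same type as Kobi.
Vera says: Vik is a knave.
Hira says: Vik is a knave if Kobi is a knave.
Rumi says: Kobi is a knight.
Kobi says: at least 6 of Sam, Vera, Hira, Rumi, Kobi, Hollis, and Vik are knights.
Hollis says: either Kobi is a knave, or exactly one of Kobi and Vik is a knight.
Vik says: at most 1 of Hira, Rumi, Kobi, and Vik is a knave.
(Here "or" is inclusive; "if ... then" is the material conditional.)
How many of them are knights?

3

The unique consistent assignment is Sam=knave, Vera=knight, Hira=knight, Rumi=knave, Kobi=knave, Hollis=knight, Vik=knave.
That has 3 knights.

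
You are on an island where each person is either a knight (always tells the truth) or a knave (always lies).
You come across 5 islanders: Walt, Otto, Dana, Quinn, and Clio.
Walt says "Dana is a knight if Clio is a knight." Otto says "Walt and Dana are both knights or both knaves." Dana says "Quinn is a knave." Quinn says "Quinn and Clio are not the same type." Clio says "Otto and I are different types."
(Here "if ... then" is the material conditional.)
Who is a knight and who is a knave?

Walt is a knight, Otto is a knave, Dana is a knave, Quinn is a knight, and Clio is a knave.

Suppose Walt is a knave. Then Walt's statement "Dana is a knight if Clio is a knight" would have to be false. Checking the 16 ways to assign the others, none is consistent with every speaker.
(For instance, with Otto=knave, Dana=knave, Quinn=knight, Clio=knave, Walt's claim "Dana is a knight if Clio is a knight" comes out true where it would need to be false.)
So Walt must be a knight, making "Dana is a knight if Clio is a knight" true. Taking Walt=knight, Otto=knave, Dana=knave, Quinn=knight, Clio=knave, each remaining statement checks out:
  Otto (knave): "Walt and Dana are both knights or both knaves" — false. ✓
  Dana (knave): "Quinn is a knave" — false. ✓
  Quinn (knight): "Quinn and Clio are not the same type" — true. ✓
  Clio (knave): "Otto and I are different types" — false. ✓
This is the unique consistent assignment.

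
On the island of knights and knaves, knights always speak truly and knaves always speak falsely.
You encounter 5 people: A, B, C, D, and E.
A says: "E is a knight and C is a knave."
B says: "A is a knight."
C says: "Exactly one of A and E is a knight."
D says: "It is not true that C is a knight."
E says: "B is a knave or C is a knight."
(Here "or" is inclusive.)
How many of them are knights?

2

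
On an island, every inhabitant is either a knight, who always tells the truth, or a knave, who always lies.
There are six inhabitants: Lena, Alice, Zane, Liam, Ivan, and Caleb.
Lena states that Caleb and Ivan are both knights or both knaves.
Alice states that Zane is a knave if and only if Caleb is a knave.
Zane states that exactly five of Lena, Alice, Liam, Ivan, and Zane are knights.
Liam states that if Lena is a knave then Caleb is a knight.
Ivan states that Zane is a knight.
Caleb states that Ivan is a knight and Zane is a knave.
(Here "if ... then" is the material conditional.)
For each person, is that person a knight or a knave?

Knights: Lena, Alice, and Liam. Knaves: Zane, Ivan, and Caleb.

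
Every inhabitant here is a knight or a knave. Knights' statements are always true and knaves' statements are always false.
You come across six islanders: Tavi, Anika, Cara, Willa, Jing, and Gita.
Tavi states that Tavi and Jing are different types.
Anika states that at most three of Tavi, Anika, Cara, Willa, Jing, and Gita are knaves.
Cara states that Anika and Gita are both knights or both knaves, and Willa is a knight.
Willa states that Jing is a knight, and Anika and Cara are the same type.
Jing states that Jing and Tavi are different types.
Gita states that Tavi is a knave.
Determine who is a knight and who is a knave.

Tavi is a knave, Anika is a knave, Cara is a knave, Willa is a knave, Jing is a knave, and Gita is a knight.

Since Tavi is a knave, "Tavi and Jing are different types" needs to be false, which holds.
Anika is a knave, so "at most three of Tavi, Anika, Cara, Willa, Jing, and Gita are knaves" must be false — and it is.
Cara is a knave, and the claim "Anika and Gita are both knights or both knaves, and Willa is a knight" is indeed false.
Since Willa is a knave, "Jing is a knight, and Anika and Cara are the same type" needs to be false, which holds.
Jing is a knave, and the claim "Jing and Tavi are different types" is indeed false.
Since Gita is a knight, "Tavi is a knave" needs to be true, which holds.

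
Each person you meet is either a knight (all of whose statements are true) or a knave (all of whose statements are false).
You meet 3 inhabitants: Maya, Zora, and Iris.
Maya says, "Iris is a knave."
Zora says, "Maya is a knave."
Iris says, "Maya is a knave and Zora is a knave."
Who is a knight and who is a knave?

Since Maya is a knight, "Iris is a knave" needs to be true, which holds.
Zora (knave): "Maya is a knave" — false. ✓
Iris (knave): "Maya is a knave and Zora is a knave" — false. ✓

Maya is a knight, Zora is a knave, and Iris is a knave.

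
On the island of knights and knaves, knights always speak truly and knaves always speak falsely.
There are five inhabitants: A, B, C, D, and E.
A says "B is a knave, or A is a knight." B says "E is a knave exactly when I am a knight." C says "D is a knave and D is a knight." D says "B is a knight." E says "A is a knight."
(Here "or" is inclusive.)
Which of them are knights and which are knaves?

Knights: B and D. Knaves: A, C, and E.

Since A is a knave, "B is a knave, or A is a knight" needs to be False, which holds.
B is a knight, so "E is a knave exactly when I am a knight" must be true — and it is.
As a knave, C's statement "D is a knave and D is a knight" should be False; it is.
Since D is a knight, "B is a knight" needs to be true, which holds.
E is a knave, and the claim "A is a knight" is indeed False.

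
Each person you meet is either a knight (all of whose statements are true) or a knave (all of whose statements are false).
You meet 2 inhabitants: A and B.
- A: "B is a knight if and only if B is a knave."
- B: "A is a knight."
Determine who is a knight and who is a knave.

A is a knave and B is a knave.

Suppose A is a knight. Then A's statement "B is a knight if and only if B is a knave" would have to be true. Checking the 2 ways to assign the others, none is consistent with every speaker.
(For instance, with B=knave, A's claim "B is a knight if and only if B is a knave" comes out false where it would need to be true.)
So A must be a knave, making "B is a knight if and only if B is a knave" false. Taking A=knave, B=knave, each remaining statement checks out:
  B (knave): "A is a knight" — false. ✓
This is the unique consistent assignment.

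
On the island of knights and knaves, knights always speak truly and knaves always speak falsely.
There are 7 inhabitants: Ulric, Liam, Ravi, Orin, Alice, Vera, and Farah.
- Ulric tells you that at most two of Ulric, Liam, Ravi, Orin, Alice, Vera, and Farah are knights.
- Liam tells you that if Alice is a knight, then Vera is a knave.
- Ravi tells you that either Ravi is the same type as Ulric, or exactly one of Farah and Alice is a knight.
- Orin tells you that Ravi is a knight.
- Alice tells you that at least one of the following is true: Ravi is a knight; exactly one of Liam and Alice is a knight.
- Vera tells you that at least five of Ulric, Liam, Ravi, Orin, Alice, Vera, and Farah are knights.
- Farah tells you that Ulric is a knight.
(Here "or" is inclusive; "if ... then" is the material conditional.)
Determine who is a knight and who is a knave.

Ulric is a knave, Liam is a knight, Ravi is a knight, Orin is a knight, Alice is a knight, Vera is a knave, and Farah is a knave.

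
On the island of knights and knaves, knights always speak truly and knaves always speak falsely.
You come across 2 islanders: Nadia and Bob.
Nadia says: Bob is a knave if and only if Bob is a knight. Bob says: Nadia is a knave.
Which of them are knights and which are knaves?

Knights: Bob. Knaves: Nadia.

Nadia is a knave, so "Bob is a knave if and only if Bob is a knight" must be False — and it is.
Bob is a knight, and the claim "Nadia is a knave" is indeed True.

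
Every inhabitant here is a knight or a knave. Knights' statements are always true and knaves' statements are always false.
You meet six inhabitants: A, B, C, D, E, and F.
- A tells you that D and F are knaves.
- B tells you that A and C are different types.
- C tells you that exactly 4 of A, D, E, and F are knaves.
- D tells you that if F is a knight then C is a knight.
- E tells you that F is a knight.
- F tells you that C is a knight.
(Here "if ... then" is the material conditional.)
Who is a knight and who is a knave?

A is a knave, B is a knave, C is a knave, D is a knight, E is a knave, and F is a knave.

A is a knave; "D and F are knaves" is false, as required.
As a knave, B's statement "A and C are different types" should be false; it is.
C is a knave, and the claim "exactly 4 of A, D, E, and F are knaves" is indeed false.
D is a knight; "if F is a knight then C is a knight" is true, as required.
E is a knave, so "F is a knight" must be false — and it is.
F is a knave, and the claim "C is a knight" is indeed false.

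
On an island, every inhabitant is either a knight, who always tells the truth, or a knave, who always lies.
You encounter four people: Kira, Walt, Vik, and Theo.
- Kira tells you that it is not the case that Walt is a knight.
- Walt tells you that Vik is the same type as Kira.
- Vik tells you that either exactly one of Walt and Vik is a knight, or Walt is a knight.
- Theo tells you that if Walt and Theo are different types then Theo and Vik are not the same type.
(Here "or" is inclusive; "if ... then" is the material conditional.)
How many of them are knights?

2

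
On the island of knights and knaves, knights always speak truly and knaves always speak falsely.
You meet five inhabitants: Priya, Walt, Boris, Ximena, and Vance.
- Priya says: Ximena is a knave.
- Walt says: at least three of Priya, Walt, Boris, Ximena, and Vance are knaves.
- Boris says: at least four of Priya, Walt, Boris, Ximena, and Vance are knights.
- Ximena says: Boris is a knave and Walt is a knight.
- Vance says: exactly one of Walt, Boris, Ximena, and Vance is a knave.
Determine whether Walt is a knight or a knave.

Walt is a knight.

Consistent assignments: {Priya=knave, Walt=knight, Boris=knave, Ximena=knight, Vance=knave}
In every consistent assignment, Walt is a knight.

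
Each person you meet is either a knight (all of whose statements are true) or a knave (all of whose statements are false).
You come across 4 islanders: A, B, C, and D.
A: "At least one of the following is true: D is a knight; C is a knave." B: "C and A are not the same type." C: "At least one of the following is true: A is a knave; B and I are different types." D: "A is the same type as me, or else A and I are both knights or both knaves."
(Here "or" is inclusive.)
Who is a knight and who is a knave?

Knights: A, C, and D. Knaves: B.

Since A is a knight, "at least one of the following is true: D is a knight; C is a knave" needs to be true, which holds.
Since B is a knave, "C and A are not the same type" needs to be false, which holds.
C is a knight, so "at least one of the following is true: A is a knave; B and I are different types" must be true — and it is.
Since D is a knight, "A is the same type as me, or else A and I are both knights or both knaves" needs to be true, which holds.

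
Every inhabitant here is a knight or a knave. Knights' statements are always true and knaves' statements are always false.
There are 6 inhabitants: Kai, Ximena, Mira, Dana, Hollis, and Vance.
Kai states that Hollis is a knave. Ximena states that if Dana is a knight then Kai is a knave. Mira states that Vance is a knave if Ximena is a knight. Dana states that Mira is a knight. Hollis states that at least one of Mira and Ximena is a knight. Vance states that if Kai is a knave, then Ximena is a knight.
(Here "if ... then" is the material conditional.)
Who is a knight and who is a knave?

Kai (knave): "Hollis is a knave" — false. ✓
As a knight, Ximena's statement "if Dana is a knight then Kai is a knave" should be true; it is.
As a knave, Mira's statement "Vance is a knave if Ximena is a knight" should be false; it is.
Dana is a knave; "Mira is a knight" is false, as required.
Hollis is a knight, so "at least one of Mira and Ximena is a knight" must be true — and it is.
Vance is a knight; "if Kai is a knave, then Ximena is a knight" is true, as required.

Knights: Ximena, Hollis, and Vance. Knaves: Kai, Mira, and Dana.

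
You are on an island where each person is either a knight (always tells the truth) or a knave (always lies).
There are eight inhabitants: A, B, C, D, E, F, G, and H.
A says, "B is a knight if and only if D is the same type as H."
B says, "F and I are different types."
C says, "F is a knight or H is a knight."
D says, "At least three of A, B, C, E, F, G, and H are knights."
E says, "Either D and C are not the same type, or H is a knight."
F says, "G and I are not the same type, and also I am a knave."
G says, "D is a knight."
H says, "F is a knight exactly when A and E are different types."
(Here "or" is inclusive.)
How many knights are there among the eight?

The unique consistent assignment is A=knight, B=knight, C=knave, D=knave, E=knave, F=knave, G=knave, H=knave.
That has 2 knights.

2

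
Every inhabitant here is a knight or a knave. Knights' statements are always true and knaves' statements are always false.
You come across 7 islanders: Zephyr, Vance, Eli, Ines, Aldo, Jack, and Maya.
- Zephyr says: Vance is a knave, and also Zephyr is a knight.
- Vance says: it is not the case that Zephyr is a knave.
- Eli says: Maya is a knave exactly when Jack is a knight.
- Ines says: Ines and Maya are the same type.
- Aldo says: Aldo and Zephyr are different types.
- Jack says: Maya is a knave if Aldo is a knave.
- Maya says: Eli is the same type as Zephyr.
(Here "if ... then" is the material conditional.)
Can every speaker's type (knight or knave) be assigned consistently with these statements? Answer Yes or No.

Yes

One consistent assignment: Zephyr=knave, Vance=knave, Eli=knave, Ines=knight, Aldo=knight, Jack=knight, Maya=knight.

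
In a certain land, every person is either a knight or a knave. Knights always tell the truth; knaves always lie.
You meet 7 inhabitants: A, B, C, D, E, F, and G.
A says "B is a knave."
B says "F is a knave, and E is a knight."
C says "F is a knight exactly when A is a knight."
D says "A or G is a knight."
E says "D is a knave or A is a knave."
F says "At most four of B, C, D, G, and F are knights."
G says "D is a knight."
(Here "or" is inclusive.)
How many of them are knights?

The unique consistent assignment is A=knight, B=knave, C=knight, D=knight, E=knave, F=knight, G=knight.
That has 5 knights.

5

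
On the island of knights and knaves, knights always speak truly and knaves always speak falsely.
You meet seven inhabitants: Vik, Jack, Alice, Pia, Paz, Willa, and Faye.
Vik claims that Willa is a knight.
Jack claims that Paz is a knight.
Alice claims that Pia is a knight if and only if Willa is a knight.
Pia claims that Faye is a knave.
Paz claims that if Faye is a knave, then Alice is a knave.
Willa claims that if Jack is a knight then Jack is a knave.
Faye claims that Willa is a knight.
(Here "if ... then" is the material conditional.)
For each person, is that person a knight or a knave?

Knights: Jack, Pia, and Paz. Knaves: Vik, Alice, Willa, and Faye.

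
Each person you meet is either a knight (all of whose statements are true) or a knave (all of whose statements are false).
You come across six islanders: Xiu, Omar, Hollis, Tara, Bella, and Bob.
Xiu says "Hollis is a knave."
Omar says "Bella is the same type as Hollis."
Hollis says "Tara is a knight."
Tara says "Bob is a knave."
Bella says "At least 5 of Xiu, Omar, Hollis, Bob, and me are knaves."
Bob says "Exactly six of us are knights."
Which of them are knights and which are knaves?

Knights: Hollis and Tara. Knaves: Xiu, Omar, Bella, and Bob.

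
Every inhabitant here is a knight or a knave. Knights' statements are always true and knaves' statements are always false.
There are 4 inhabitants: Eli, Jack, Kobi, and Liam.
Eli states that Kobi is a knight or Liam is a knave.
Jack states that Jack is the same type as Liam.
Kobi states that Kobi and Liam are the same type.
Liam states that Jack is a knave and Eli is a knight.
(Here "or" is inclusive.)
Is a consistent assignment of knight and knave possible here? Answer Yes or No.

Yes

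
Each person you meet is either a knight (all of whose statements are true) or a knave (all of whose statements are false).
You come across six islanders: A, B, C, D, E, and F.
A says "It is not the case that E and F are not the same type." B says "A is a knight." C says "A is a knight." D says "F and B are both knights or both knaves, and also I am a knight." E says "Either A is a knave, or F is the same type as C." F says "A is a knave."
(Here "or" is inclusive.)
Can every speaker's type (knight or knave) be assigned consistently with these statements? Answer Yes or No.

Yes

One consistent assignment: A=knight, B=knight, C=knight, D=knave, E=knave, F=knave.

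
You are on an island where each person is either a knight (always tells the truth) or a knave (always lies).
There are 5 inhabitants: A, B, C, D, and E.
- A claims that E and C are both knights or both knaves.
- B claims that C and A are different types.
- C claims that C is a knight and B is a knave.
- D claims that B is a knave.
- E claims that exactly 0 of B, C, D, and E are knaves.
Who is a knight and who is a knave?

A is a knight, B is a knight, C is a knave, D is a knave, and E is a knave.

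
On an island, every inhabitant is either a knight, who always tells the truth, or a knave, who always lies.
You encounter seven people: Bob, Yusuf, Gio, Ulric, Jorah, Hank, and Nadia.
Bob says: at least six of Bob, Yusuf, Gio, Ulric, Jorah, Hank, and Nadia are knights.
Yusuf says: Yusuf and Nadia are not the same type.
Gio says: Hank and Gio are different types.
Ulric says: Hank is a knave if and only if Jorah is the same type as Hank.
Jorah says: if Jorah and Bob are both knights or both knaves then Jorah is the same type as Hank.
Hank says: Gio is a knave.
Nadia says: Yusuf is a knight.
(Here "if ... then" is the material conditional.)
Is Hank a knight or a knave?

Consistent assignments: {Bob=knave, Yusuf=knave, Gio=knight, Ulric=knave, Jorah=knight, Hank=knave, Nadia=knave}
In every consistent assignment, Hank is a knave.

Hank is a knave.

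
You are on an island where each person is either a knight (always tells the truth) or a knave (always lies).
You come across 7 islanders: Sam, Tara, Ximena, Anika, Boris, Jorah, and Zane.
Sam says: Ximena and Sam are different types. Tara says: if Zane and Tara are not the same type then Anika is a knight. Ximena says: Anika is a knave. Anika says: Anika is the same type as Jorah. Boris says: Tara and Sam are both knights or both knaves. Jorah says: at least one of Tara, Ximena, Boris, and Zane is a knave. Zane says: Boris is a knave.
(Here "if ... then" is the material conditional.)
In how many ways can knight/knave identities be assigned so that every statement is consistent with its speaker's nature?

2

Consistent assignments:
  Sam=knight, Tara=knight, Ximena=knave, Anika=knight, Boris=knight, Jorah=knight, Zane=knave
  Sam=knave, Tara=knight, Ximena=knave, Anika=knight, Boris=knave, Jorah=knight, Zane=knight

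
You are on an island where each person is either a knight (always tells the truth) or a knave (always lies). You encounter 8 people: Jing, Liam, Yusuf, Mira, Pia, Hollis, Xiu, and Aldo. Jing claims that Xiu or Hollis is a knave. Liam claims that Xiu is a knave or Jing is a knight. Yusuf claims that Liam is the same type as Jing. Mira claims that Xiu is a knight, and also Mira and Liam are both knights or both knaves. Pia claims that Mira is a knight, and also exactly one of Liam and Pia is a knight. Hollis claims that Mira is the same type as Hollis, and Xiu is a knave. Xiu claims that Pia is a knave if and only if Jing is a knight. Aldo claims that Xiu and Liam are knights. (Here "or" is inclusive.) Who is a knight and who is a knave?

Knights: Jing, Liam, Yusuf, Xiu, and Aldo. Knaves: Mira, Pia, and Hollis.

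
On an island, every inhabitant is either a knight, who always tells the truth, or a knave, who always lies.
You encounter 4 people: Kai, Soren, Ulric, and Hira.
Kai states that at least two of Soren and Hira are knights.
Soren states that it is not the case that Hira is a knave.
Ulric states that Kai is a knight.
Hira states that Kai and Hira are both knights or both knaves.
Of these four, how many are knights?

4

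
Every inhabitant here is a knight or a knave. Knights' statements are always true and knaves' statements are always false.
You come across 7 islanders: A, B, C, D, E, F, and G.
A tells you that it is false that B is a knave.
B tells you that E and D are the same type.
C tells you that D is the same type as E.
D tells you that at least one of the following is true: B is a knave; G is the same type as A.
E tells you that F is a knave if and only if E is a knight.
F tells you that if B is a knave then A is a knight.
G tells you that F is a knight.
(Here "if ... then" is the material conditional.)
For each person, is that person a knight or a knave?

As a knave, A's statement "it is false that B is a knave" should be false; it is.
B (knave): "E and D are the same type" — false. ✓
As a knave, C's statement "D is the same type as E" should be false; it is.
As a knight, D's statement "at least one of the following is true: B is a knave; G is the same type as A" should be true; it is.
E is a knave, so "F is a knave if and only if E is a knight" must be false — and it is.
As a knave, F's statement "if B is a knave then A is a knight" should be false; it is.
G is a knave, so "F is a knight" must be false — and it is.

A is a knave, B is a knave, C is a knave, D is a knight, E is a knave, F is a knave, and G is a knave.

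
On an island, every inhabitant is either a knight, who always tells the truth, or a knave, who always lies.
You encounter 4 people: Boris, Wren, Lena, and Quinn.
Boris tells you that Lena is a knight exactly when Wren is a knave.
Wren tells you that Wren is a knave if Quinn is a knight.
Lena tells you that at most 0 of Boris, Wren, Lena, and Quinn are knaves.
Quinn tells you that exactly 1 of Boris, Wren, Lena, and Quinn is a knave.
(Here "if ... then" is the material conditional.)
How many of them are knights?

2

The unique consistent assignment is Boris=knight, Wren=knight, Lena=knave, Quinn=knave.
That has 2 knights.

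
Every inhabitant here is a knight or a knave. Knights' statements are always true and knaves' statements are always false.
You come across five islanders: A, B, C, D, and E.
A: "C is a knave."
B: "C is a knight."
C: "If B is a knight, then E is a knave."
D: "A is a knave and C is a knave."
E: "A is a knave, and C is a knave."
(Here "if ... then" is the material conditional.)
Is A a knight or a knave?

A is a knave.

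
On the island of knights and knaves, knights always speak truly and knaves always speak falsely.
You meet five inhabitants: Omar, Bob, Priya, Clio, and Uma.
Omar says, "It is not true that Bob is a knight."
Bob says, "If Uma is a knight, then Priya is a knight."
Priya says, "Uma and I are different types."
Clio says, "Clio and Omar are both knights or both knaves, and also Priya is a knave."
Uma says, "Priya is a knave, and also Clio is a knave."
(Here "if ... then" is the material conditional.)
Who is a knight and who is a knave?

Omar is a knave, Bob is a knight, Priya is a knight, Clio is a knave, and Uma is a knave.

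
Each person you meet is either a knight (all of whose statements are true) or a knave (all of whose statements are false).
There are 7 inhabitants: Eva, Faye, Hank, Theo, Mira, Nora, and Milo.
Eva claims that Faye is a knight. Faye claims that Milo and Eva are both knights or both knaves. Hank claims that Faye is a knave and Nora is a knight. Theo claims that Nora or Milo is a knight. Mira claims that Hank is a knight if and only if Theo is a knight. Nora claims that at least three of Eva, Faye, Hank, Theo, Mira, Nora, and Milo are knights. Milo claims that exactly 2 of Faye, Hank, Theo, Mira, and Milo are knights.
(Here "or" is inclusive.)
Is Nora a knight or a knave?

Nora is a knave.

Consistent assignments: {Eva=knave, Faye=knave, Hank=knave, Theo=knight, Mira=knave, Nora=knave, Milo=knight}
In every consistent assignment, Nora is a knave.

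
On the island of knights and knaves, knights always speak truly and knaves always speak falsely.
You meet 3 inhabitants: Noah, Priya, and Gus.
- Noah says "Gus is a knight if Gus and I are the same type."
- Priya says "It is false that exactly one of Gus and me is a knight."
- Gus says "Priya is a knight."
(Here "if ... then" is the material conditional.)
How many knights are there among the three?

3

The unique consistent assignment is Noah=knight, Priya=knight, Gus=knight.
That has 3 knights.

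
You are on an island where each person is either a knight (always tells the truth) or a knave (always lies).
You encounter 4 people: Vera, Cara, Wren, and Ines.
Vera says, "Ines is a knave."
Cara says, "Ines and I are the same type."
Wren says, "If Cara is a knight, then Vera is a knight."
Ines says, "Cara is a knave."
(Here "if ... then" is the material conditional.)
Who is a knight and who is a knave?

Vera is a knave, Cara is a knave, Wren is a knight, and Ines is a knight.

Since Vera is a knave, "Ines is a knave" needs to be False, which holds.
Since Cara is a knave, "Ines and I are the same type" needs to be False, which holds.
Since Wren is a knight, "if Cara is a knight, then Vera is a knight" needs to be true, which holds.
Ines (knight): "Cara is a knave" — true. ✓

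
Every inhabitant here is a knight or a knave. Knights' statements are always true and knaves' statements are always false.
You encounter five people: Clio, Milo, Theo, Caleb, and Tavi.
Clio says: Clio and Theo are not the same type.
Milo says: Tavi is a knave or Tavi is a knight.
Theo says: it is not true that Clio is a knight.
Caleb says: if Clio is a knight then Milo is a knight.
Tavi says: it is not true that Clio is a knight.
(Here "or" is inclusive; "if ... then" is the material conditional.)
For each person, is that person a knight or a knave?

Clio is a knight, so "Clio and Theo are not the same type" must be true — and it is.
As a knight, Milo's statement "Tavi is a knave or Tavi is a knight" should be true; it is.
Theo is a knave, and the claim "it is not true that Clio is a knight" is indeed False.
Caleb is a knight, and the claim "if Clio is a knight then Milo is a knight" is indeed true.
As a knave, Tavi's statement "it is not true that Clio is a knight" should be False; it is.

Knights: Clio, Milo, and Caleb. Knaves: Theo and Tavi.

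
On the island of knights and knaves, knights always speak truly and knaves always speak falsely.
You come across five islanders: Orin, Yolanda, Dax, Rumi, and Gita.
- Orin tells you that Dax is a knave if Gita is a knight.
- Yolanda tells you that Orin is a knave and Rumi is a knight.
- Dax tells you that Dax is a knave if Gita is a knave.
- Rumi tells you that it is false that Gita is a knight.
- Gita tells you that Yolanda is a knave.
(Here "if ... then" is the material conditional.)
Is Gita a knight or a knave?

Gita is a knight.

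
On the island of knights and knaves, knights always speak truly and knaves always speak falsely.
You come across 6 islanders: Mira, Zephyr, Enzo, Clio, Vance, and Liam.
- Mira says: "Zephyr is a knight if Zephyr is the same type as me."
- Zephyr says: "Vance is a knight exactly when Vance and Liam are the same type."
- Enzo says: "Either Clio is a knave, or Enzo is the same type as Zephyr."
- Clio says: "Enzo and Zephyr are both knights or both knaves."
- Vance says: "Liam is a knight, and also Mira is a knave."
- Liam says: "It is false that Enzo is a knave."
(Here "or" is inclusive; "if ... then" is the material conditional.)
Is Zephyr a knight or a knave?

Zephyr is a knight.

Consistent assignments: {Mira=knight, Zephyr=knight, Enzo=knight, Clio=knight, Vance=knave, Liam=knight}
In every consistent assignment, Zephyr is a knight.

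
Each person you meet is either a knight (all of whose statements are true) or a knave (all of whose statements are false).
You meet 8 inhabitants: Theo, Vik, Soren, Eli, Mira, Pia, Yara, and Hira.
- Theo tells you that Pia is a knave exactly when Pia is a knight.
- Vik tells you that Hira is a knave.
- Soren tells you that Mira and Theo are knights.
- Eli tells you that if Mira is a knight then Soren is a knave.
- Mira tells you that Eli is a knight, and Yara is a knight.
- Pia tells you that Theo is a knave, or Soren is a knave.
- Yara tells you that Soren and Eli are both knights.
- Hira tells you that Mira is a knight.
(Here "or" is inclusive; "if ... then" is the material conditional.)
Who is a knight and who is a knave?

Theo is a knave, so "Pia is a knave exactly when Pia is a knight" must be false — and it is.
Vik is a knight, so "Hira is a knave" must be True — and it is.
Soren is a knave, and the claim "Mira and Theo are knights" is indeed false.
Since Eli is a knight, "if Mira is a knight then Soren is a knave" needs to be True, which holds.
Mira is a knave, so "Eli is a knight, and Yara is a knight" must be false — and it is.
Since Pia is a knight, "Theo is a knave, or Soren is a knave" needs to be True, which holds.
Yara (knave): "Soren and Eli are both knights" — false. ✓
Hira is a knave, so "Mira is a knight" must be false — and it is.

Knights: Vik, Eli, and Pia. Knaves: Theo, Soren, Mira, Yara, and Hira.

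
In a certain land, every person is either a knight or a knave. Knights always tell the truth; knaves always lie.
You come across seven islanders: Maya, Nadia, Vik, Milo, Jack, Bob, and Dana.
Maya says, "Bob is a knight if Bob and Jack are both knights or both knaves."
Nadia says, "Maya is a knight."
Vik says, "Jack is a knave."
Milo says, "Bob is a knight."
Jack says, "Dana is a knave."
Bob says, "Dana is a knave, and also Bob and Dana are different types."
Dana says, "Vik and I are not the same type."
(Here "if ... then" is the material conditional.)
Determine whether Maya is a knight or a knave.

Consistent assignments: {Maya=knight, Nadia=knight, Vik=knave, Milo=knight, Jack=knight, Bob=knight, Dana=knave}; {Maya=knight, Nadia=knight, Vik=knave, Milo=knave, Jack=knight, Bob=knave, Dana=knave}
In every consistent assignment, Maya is a knight.

Maya is a knight.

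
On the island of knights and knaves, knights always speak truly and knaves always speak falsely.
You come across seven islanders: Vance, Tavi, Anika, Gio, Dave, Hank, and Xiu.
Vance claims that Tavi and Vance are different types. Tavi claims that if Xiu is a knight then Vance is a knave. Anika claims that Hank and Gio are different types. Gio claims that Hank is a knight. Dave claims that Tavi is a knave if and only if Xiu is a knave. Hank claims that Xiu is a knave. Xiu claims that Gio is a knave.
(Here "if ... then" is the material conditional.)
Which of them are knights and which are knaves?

Vance is a knight, Tavi is a knave, Anika is a knave, Gio is a knave, Dave is a knave, Hank is a knave, and Xiu is a knight.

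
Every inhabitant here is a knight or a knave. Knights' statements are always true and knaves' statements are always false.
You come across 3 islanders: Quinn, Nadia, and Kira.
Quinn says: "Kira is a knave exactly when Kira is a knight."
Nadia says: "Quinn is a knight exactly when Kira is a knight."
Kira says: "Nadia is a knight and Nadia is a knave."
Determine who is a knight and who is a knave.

Quinn is a knave, and the claim "Kira is a knave exactly when Kira is a knight" is indeed False.
Nadia is a knight, so "Quinn is a knight exactly when Kira is a knight" must be true — and it is.
Kira is a knave, so "Nadia is a knight and Nadia is a knave" must be False — and it is.

Knights: Nadia. Knaves: Quinn and Kira.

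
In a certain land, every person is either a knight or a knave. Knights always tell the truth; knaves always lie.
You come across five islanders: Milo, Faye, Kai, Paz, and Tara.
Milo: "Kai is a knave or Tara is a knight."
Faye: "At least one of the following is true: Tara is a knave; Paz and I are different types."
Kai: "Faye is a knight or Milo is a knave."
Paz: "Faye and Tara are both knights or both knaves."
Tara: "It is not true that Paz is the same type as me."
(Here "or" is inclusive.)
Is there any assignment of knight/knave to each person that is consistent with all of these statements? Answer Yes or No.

Yes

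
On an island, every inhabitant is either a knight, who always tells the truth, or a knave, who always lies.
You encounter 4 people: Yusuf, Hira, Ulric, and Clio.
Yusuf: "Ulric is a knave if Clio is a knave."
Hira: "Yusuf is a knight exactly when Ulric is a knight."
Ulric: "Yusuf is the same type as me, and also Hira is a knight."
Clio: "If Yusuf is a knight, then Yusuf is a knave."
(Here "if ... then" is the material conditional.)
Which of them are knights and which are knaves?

As a knight, Yusuf's statement "Ulric is a knave if Clio is a knave" should be True; it is.
Hira is a knave, so "Yusuf is a knight exactly when Ulric is a knight" must be False — and it is.
Ulric is a knave, and the claim "Yusuf is the same type as me, and also Hira is a knight" is indeed False.
Clio is a knave, so "if Yusuf is a knight, then Yusuf is a knave" must be False — and it is.

Knights: Yusuf. Knaves: Hira, Ulric, and Clio.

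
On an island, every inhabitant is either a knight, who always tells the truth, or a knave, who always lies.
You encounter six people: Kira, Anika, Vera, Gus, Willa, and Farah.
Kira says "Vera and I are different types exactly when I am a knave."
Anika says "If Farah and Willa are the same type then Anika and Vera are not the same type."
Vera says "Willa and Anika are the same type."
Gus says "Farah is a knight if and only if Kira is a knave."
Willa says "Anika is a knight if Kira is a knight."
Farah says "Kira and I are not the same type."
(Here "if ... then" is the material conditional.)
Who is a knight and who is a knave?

Kira is a knave, Anika is a knave, Vera is a knave, Gus is a knight, Willa is a knight, and Farah is a knight.

As a knave, Kira's statement "Vera and I are different types exactly when I am a knave" should be false; it is.
Anika (knave): "if Farah and Willa are the same type then Anika and Vera are not the same type" — false. ✓
Vera is a knave, so "Willa and Anika are the same type" must be false — and it is.
As a knight, Gus's statement "Farah is a knight if and only if Kira is a knave" should be true; it is.
Willa is a knight, so "Anika is a knight if Kira is a knight" must be true — and it is.
Farah (knight): "Kira and I are not the same type" — true. ✓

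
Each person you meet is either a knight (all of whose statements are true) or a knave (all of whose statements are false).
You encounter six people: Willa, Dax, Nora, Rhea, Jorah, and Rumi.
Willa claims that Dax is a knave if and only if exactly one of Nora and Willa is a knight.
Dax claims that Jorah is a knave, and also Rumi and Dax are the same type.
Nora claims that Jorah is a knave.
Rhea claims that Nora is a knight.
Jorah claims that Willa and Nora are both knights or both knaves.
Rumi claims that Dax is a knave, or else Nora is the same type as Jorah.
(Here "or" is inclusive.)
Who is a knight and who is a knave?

Willa is a knave, Dax is a knave, Nora is a knave, Rhea is a knave, Jorah is a knight, and Rumi is a knight.

Willa is a knave, so "Dax is a knave if and only if exactly one of Nora and Willa is a knight" must be false — and it is.
As a knave, Dax's statement "Jorah is a knave, and also Rumi and Dax are the same type" should be false; it is.
Nora is a knave; "Jorah is a knave" is false, as required.
Rhea is a knave, so "Nora is a knight" must be false — and it is.
Jorah (knight): "Willa and Nora are both knights or both knaves" — true. ✓
Rumi is a knight, and the claim "Dax is a knave, or else Nora is the same type as Jorah" is indeed true.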